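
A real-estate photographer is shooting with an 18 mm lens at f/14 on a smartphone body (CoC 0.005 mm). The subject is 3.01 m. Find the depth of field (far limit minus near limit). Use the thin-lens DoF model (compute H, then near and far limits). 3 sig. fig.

6.68 m

Hyperfocal distance H = f²/(N·c) + f = 18²/(14 × 0.005) + 18 = 324/0.07 + 18 ≈ 4646.6 mm ≈ 4.647 m.
Near limit Dn = s·(H − f)/(H + s − 2f) = 3010 × (4646.6 − 18) / (4646.6 + 3010 − 2 × 18) = 3010 × 4628.6 / 7620.6 ≈ 1828.2 mm.
Far limit Df = s·(H − f)/(H − s) = 3010 × (4646.6 − 18) / (4646.6 − 3010) = 3010 × 4628.6 / 1636.6 ≈ 8512.9 mm.
Depth of field = Df − Dn = 8512.9 − 1828.2 ≈ 6684.7 mm ≈ 6.68 m.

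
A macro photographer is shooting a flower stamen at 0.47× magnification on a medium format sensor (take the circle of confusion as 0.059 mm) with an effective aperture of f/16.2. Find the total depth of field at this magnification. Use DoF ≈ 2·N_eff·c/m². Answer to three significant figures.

8.65 mm

At magnification m, DoF ≈ 2·N_eff·c/m² = 2 × 16.2 × 0.059 / 0.47² = 1.912 / 0.2209 ≈ 8.65 mm.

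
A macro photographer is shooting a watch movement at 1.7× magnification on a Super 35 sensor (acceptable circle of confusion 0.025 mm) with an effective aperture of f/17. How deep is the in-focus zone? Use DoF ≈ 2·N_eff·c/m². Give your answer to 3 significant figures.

At magnification m, DoF ≈ 2·N_eff·c/m² = 2 × 17 × 0.025 / 1.7² = 0.85 / 2.89 ≈ 0.294 mm.

0.294 mm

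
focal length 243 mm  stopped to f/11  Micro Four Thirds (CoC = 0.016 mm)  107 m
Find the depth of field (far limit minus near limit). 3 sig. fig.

Hyperfocal distance H = f²/(N·c) + f = 243²/(11 × 0.016) + 243 = 59049/0.176 + 243 ≈ 335748.7 mm ≈ 335.7 m.
Near limit Dn = s·(H − f)/(H + s − 2f) = 107000 × (335748.7 − 243) / (335748.7 + 107000 − 2 × 243) = 107000 × 335505.7 / 442262.7 ≈ 81171 mm.
Far limit Df = s·(H − f)/(H − s) = 107000 × (335748.7 − 243) / (335748.7 − 107000) = 107000 × 335505.7 / 228748.7 ≈ 156937 mm.
Depth of field = Df − Dn = 156937 − 81171 ≈ 75766 mm ≈ 75.8 m.

75.8 m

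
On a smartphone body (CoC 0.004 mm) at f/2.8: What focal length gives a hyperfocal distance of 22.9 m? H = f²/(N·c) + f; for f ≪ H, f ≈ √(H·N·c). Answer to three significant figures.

16.0 mm

From H = f²/(N·c) + f, with f ≪ H: f ≈ √(H·N·c) = √(22900 × 2.8 × 0.004) = √256.48 ≈ 16.01 mm.
The +f correction barely moves this — solving exactly, f² + N·c·f − N·c·H = 0 ⇒ f = (−N·c + √((N·c)² + 4·N·c·H))/2 = (−0.0112 + √1025.9)/2 ≈ 16.009 mm, so f ≈ 16.0 mm.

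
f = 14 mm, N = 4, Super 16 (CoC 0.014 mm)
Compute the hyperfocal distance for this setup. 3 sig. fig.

Hyperfocal distance H = f²/(N·c) + f = 14²/(4 × 0.014) + 14 = 196/0.056 + 14 ≈ 3514.0 mm ≈ 3.51 m.

3.51 m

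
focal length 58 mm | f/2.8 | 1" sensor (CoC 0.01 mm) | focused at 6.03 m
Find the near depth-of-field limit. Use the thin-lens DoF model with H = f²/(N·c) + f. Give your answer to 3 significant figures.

Hyperfocal distance H = f²/(N·c) + f = 58²/(2.8 × 0.01) + 58 = 3364/0.028 + 58 ≈ 120200.9 mm ≈ 120.2 m.
Near limit Dn = s·(H − f)/(H + s − 2f) = 6030 × (120200.9 − 58) / (120200.9 + 6030 − 2 × 58) = 6030 × 120142.9 / 126114.9 ≈ 5744.5 mm ≈ 5.74 m.

5.74 m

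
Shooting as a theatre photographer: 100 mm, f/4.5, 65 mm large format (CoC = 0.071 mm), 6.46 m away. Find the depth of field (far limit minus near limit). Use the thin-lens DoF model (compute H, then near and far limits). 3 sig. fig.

Hyperfocal distance H = f²/(N·c) + f = 100²/(4.5 × 0.071) + 100 = 10000/0.3195 + 100 ≈ 31398.9 mm ≈ 31.40 m.
Near limit Dn = s·(H − f)/(H + s − 2f) = 6460 × (31398.9 − 100) / (31398.9 + 6460 − 2 × 100) = 6460 × 31298.9 / 37658.9 ≈ 5369.0 mm.
Far limit Df = s·(H − f)/(H − s) = 6460 × (31398.9 − 100) / (31398.9 − 6460) = 6460 × 31298.9 / 24938.9 ≈ 8107.5 mm.
Depth of field = Df − Dn = 8107.5 − 5369.0 ≈ 2738.5 mm ≈ 2.74 m.

2.74 m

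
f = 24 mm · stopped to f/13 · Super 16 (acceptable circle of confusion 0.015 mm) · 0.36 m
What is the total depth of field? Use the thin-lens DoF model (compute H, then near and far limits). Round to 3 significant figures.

83.0 mm

Hyperfocal distance H = f²/(N·c) + f = 24²/(13 × 0.015) + 24 = 576/0.195 + 24 ≈ 2977.8 mm ≈ 2.978 m.
Near limit Dn = s·(H − f)/(H + s − 2f) = 360 × (2977.8 − 24) / (2977.8 + 360 − 2 × 24) = 360 × 2953.8 / 3289.8 ≈ 323.232 mm.
Far limit Df = s·(H − f)/(H − s) = 360 × (2977.8 − 24) / (2977.8 − 360) = 360 × 2953.8 / 2617.8 ≈ 406.206 mm.
Depth of field = Df − Dn = 406.206 − 323.232 ≈ 82.974 mm.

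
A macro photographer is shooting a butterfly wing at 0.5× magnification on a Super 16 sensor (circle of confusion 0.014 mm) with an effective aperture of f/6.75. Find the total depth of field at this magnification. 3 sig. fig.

0.756 mm

At magnification m, DoF ≈ 2·N_eff·c/m² = 2 × 6.75 × 0.014 / 0.5² = 0.189 / 0.25 ≈ 0.756 mm.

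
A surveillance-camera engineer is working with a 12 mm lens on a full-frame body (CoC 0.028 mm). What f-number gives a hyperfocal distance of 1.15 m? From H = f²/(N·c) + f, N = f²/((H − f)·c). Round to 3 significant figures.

f/4.52

Rearrange H = f²/(N·c) + f for N: N = f² / ((H − f)·c).
N = 12² / ((1150 − 12) × 0.028) = 144 / 31.86 ≈ 4.52.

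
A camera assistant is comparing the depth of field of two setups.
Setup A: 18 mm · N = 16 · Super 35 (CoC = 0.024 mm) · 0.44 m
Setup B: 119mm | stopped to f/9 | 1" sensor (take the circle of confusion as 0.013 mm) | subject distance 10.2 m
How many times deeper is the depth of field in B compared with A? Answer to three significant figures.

Setup A: H = 18²/(16×0.024) + 18 ≈ 861.8 mm; DoF = Df − Dn = 880.26 − 293.30 ≈ 586.96 mm.
Setup B: H = 119²/(9×0.013) + 119 ≈ 121153.2 mm; DoF = Df − Dn = 11126.8 − 9415.8 ≈ 1711.0 mm.
Ratio = 1711.0 / 586.96 ≈ 2.92.

2.92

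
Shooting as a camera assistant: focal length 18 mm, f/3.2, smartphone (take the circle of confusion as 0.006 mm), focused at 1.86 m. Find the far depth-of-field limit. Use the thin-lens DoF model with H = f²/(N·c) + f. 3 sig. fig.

Hyperfocal distance H = f²/(N·c) + f = 18²/(3.2 × 0.006) + 18 = 324/0.0192 + 18 ≈ 16893.0 mm ≈ 16.89 m.
Far limit Df = s·(H − f)/(H − s) = 1860 × (16893.0 − 18) / (16893.0 − 1860) = 1860 × 16875.0 / 15033.0 ≈ 2087.9 mm ≈ 2.09 m.

2.09 m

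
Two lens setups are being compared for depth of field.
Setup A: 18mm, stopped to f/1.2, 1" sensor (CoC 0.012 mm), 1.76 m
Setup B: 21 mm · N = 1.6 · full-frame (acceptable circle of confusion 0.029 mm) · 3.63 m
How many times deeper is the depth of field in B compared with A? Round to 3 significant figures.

Setup A: H = 18²/(1.2×0.012) + 18 ≈ 22518.0 mm; DoF = Df − Dn = 1907.70 − 1633.53 ≈ 274.17 mm.
Setup B: H = 21²/(1.6×0.029) + 21 ≈ 9525.3 mm; DoF = Df − Dn = 5852.2 − 2631.0 ≈ 3221.2 mm.
Ratio = 3221.2 / 274.17 ≈ 11.7.

11.7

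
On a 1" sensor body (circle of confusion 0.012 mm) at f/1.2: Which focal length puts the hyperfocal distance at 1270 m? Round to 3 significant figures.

135 mm

From H = f²/(N·c) + f, with f ≪ H: f ≈ √(H·N·c) = √(1270000 × 1.2 × 0.012) = √18288 ≈ 135.2 mm.
The +f correction barely moves this — solving exactly, f² + N·c·f − N·c·H = 0 ⇒ f = (−N·c + √((N·c)² + 4·N·c·H))/2 = (−0.0144 + √73152)/2 ≈ 135.23 mm, so f ≈ 135 mm.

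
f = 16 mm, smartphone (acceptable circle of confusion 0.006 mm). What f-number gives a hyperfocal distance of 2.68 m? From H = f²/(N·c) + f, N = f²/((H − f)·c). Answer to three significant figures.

Rearrange H = f²/(N·c) + f for N: N = f² / ((H − f)·c).
N = 16² / ((2680 − 16) × 0.006) = 256 / 15.98 ≈ 16.

f/16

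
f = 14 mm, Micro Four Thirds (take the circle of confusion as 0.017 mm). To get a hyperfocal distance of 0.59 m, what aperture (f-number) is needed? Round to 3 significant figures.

f/20

Rearrange H = f²/(N·c) + f for N: N = f² / ((H − f)·c).
N = 14² / ((590 − 14) × 0.017) = 196 / 9.792 ≈ 20.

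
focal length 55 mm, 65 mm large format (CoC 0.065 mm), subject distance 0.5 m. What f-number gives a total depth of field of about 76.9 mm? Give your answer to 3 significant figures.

f/8

Write h = H − f = f²/(N·c). The thin-lens limits are Dn = s·h/(h + (s−f)) and Df = s·h/(h − (s−f)), so DoF = Df − Dn = 2·s·(s−f)·h / (h² − (s−f)²).
That is a quadratic in h: DoF·h² − 2·s·(s−f)·h − DoF·(s−f)² = 0 ⇒ h = (s−f)·(s + √(s² + DoF²)) / DoF = 445 × (500 + √(500² + 76.9²)) / 76.9 = 445 × (500 + 505.879) / 76.9 ≈ 5820.8 mm.
Then N = f²/(c·h) = 55² / (0.065 × 5820.8) = 3025 / 378.35 ≈ 8.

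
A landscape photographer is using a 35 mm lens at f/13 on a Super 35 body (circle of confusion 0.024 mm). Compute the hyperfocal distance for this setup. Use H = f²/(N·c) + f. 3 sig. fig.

Hyperfocal distance H = f²/(N·c) + f = 35²/(13 × 0.024) + 35 = 1225/0.312 + 35 ≈ 3961.3 mm ≈ 3.96 m.

3.96 m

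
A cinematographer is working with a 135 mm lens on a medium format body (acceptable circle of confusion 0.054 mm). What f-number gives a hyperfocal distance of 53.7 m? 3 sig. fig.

f/6.30

Rearrange H = f²/(N·c) + f for N: N = f² / ((H − f)·c).
N = 135² / ((53700 − 135) × 0.054) = 18225 / 2893 ≈ 6.30.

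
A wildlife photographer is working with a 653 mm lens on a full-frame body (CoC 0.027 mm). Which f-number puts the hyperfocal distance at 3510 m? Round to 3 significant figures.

Rearrange H = f²/(N·c) + f for N: N = f² / ((H − f)·c).
N = 653² / ((3510000 − 653) × 0.027) = 426409 / 94752 ≈ 4.50.

f/4.50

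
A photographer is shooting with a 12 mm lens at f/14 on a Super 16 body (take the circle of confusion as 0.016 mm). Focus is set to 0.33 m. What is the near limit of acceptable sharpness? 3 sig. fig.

221 mm

Hyperfocal distance H = f²/(N·c) + f = 12²/(14 × 0.016) + 12 = 144/0.224 + 12 ≈ 654.9 mm ≈ 0.655 m.
Near limit Dn = s·(H − f)/(H + s − 2f) = 330 × (654.9 − 12) / (654.9 + 330 − 2 × 12) = 330 × 642.9 / 960.9 ≈ 220.79 mm.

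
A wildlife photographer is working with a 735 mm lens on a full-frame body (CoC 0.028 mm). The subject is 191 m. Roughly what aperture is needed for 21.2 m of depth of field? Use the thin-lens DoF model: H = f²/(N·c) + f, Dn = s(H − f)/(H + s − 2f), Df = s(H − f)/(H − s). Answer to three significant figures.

Write h = H − f = f²/(N·c). The thin-lens limits are Dn = s·h/(h + (s−f)) and Df = s·h/(h − (s−f)), so DoF = Df − Dn = 2·s·(s−f)·h / (h² − (s−f)²).
That is a quadratic in h: DoF·h² − 2·s·(s−f)·h − DoF·(s−f)² = 0 ⇒ h = (s−f)·(s + √(s² + DoF²)) / DoF = 190265 × (191000 + √(191000² + 21200²)) / 21200 = 190265 × (191000 + 192173) / 21200 ≈ 3438887 mm.
Then N = f²/(c·h) = 735² / (0.028 × 3438887) = 540225 / 96289 ≈ 5.61.

f/5.61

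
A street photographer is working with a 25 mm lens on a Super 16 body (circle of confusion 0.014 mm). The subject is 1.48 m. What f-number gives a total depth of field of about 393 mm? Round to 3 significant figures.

Write h = H − f = f²/(N·c). The thin-lens limits are Dn = s·h/(h + (s−f)) and Df = s·h/(h − (s−f)), so DoF = Df − Dn = 2·s·(s−f)·h / (h² − (s−f)²).
That is a quadratic in h: DoF·h² − 2·s·(s−f)·h − DoF·(s−f)² = 0 ⇒ h = (s−f)·(s + √(s² + DoF²)) / DoF = 1455 × (1480 + √(1480² + 393²)) / 393 = 1455 × (1480 + 1531.29) / 393 ≈ 11149 mm.
Then N = f²/(c·h) = 25² / (0.014 × 11149) = 625 / 156.08 ≈ 4.

f/4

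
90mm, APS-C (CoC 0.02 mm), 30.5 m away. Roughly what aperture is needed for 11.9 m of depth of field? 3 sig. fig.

Write h = H − f = f²/(N·c). The thin-lens limits are Dn = s·h/(h + (s−f)) and Df = s·h/(h − (s−f)), so DoF = Df − Dn = 2·s·(s−f)·h / (h² − (s−f)²).
That is a quadratic in h: DoF·h² − 2·s·(s−f)·h − DoF·(s−f)² = 0 ⇒ h = (s−f)·(s + √(s² + DoF²)) / DoF = 30410 × (30500 + √(30500² + 11900²)) / 11900 = 30410 × (30500 + 32739.3) / 11900 ≈ 161606 mm.
Then N = f²/(c·h) = 90² / (0.02 × 161606) = 8100 / 3232.1 ≈ 2.51.

f/2.51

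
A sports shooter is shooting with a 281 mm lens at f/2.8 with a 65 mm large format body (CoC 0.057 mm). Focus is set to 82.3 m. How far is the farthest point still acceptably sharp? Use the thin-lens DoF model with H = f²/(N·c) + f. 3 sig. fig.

Hyperfocal distance H = f²/(N·c) + f = 281²/(2.8 × 0.057) + 281 = 78961/0.1596 + 281 ≈ 495024.1 mm ≈ 495.0 m.
Far limit Df = s·(H − f)/(H − s) = 82300 × (495024.1 − 281) / (495024.1 − 82300) = 82300 × 494743.1 / 412724.1 ≈ 98655 mm ≈ 98.7 m.

98.7 m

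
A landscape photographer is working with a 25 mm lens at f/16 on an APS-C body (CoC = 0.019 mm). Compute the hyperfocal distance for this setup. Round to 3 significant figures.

Hyperfocal distance H = f²/(N·c) + f = 25²/(16 × 0.019) + 25 = 625/0.304 + 25 ≈ 2080.9 mm ≈ 2.08 m.

2.08 m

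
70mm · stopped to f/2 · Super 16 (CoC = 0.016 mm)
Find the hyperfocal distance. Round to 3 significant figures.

Hyperfocal distance H = f²/(N·c) + f = 70²/(2 × 0.016) + 70 = 4900/0.032 + 70 ≈ 153195.0 mm ≈ 153 m.

153 m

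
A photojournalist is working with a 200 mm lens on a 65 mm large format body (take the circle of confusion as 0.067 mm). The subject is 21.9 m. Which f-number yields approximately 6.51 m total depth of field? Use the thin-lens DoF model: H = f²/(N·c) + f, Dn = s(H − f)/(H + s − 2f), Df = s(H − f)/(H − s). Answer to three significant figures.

f/4

Write h = H − f = f²/(N·c). The thin-lens limits are Dn = s·h/(h + (s−f)) and Df = s·h/(h − (s−f)), so DoF = Df − Dn = 2·s·(s−f)·h / (h² − (s−f)²).
That is a quadratic in h: DoF·h² − 2·s·(s−f)·h − DoF·(s−f)² = 0 ⇒ h = (s−f)·(s + √(s² + DoF²)) / DoF = 21700 × (21900 + √(21900² + 6510²)) / 6510 = 21700 × (21900 + 22847.1) / 6510 ≈ 149157 mm.
Then N = f²/(c·h) = 200² / (0.067 × 149157) = 40000 / 9993.5 ≈ 4.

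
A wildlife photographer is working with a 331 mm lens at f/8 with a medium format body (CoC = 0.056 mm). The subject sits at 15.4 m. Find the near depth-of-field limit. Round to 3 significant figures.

14.5 m

Hyperfocal distance H = f²/(N·c) + f = 331²/(8 × 0.056) + 331 = 109561/0.448 + 331 ≈ 244886.8 mm ≈ 244.9 m.
Near limit Dn = s·(H − f)/(H + s − 2f) = 15400 × (244886.8 − 331) / (244886.8 + 15400 − 2 × 331) = 15400 × 244555.8 / 259624.8 ≈ 14506 mm ≈ 14.5 m.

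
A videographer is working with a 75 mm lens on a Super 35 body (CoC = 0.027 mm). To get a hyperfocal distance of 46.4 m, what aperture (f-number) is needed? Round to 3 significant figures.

Rearrange H = f²/(N·c) + f for N: N = f² / ((H − f)·c).
N = 75² / ((46400 − 75) × 0.027) = 5625 / 1251 ≈ 4.50.

f/4.50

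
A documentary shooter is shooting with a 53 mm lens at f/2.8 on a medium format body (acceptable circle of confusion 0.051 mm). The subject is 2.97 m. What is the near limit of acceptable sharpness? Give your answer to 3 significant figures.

2.59 m

Hyperfocal distance H = f²/(N·c) + f = 53²/(2.8 × 0.051) + 53 = 2809/0.1428 + 53 ≈ 19723.9 mm ≈ 19.72 m.
Near limit Dn = s·(H − f)/(H + s − 2f) = 2970 × (19723.9 − 53) / (19723.9 + 2970 − 2 × 53) = 2970 × 19670.9 / 22587.9 ≈ 2586.5 mm ≈ 2.59 m.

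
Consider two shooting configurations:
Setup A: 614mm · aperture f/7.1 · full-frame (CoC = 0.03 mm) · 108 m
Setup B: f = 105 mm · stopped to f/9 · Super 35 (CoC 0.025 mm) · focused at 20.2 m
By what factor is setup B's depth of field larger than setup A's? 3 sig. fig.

1.51

Setup A: H = 614²/(7.1×0.03) + 614 ≈ 1770548.3 mm; DoF = Df − Dn = 114976 − 101822 ≈ 13154 mm.
Setup B: H = 105²/(9×0.025) + 105 ≈ 49105.0 mm; DoF = Df − Dn = 34243 − 14325 ≈ 19918 mm.
Ratio = 19918 / 13154 ≈ 1.51.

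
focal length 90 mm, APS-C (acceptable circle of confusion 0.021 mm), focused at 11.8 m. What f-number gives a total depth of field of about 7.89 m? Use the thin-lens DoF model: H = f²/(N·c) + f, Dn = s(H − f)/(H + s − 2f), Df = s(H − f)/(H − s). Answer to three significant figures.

f/10

Write h = H − f = f²/(N·c). The thin-lens limits are Dn = s·h/(h + (s−f)) and Df = s·h/(h − (s−f)), so DoF = Df − Dn = 2·s·(s−f)·h / (h² − (s−f)²).
That is a quadratic in h: DoF·h² − 2·s·(s−f)·h − DoF·(s−f)² = 0 ⇒ h = (s−f)·(s + √(s² + DoF²)) / DoF = 11710 × (11800 + √(11800² + 7890²)) / 7890 = 11710 × (11800 + 14194.8) / 7890 ≈ 38580 mm.
Then N = f²/(c·h) = 90² / (0.021 × 38580) = 8100 / 810.19 ≈ 10.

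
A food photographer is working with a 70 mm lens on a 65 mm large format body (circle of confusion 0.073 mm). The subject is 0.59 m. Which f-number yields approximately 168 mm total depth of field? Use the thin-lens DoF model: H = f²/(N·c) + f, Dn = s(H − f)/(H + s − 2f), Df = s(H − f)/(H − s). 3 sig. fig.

Write h = H − f = f²/(N·c). The thin-lens limits are Dn = s·h/(h + (s−f)) and Df = s·h/(h − (s−f)), so DoF = Df − Dn = 2·s·(s−f)·h / (h² − (s−f)²).
That is a quadratic in h: DoF·h² − 2·s·(s−f)·h − DoF·(s−f)² = 0 ⇒ h = (s−f)·(s + √(s² + DoF²)) / DoF = 520 × (590 + √(590² + 168²)) / 168 = 520 × (590 + 613.453) / 168 ≈ 3725.0 mm.
Then N = f²/(c·h) = 70² / (0.073 × 3725.0) = 4900 / 271.92 ≈ 18.

f/18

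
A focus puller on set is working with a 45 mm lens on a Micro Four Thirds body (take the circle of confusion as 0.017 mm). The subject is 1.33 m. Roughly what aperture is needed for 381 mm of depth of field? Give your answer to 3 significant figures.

Write h = H − f = f²/(N·c). The thin-lens limits are Dn = s·h/(h + (s−f)) and Df = s·h/(h − (s−f)), so DoF = Df − Dn = 2·s·(s−f)·h / (h² − (s−f)²).
That is a quadratic in h: DoF·h² − 2·s·(s−f)·h − DoF·(s−f)² = 0 ⇒ h = (s−f)·(s + √(s² + DoF²)) / DoF = 1285 × (1330 + √(1330² + 381²)) / 381 = 1285 × (1330 + 1383.50) / 381 ≈ 9151.8 mm.
Then N = f²/(c·h) = 45² / (0.017 × 9151.8) = 2025 / 155.58 ≈ 13.

f/13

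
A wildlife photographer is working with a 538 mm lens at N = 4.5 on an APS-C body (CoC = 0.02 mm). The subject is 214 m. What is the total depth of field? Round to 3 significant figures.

28.5 m

Hyperfocal distance H = f²/(N·c) + f = 538²/(4.5 × 0.02) + 538 = 289444/0.09 + 538 ≈ 3216582.4 mm ≈ 3217 m.
Near limit Dn = s·(H − f)/(H + s − 2f) = 214000 × (3216582.4 − 538) / (3216582.4 + 214000 − 2 × 538) = 214000 × 3216044.4 / 3429506.4 ≈ 200680 mm.
Far limit Df = s·(H − f)/(H − s) = 214000 × (3216582.4 − 538) / (3216582.4 − 214000) = 214000 × 3216044.4 / 3002582.4 ≈ 229214 mm.
Depth of field = Df − Dn = 229214 − 200680 ≈ 28534 mm ≈ 28.5 m.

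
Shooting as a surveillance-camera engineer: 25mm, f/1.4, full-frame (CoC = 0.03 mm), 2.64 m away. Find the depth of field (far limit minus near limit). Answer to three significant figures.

0.957 m

Hyperfocal distance H = f²/(N·c) + f = 25²/(1.4 × 0.03) + 25 = 625/0.042 + 25 ≈ 14906.0 mm ≈ 14.91 m.
Near limit Dn = s·(H − f)/(H + s − 2f) = 2640 × (14906.0 − 25) / (14906.0 + 2640 − 2 × 25) = 2640 × 14881.0 / 17496.0 ≈ 2245.42 mm.
Far limit Df = s·(H − f)/(H − s) = 2640 × (14906.0 − 25) / (14906.0 − 2640) = 2640 × 14881.0 / 12266.0 ≈ 3202.83 mm.
Depth of field = Df − Dn = 3202.83 − 2245.42 ≈ 957.41 mm ≈ 0.957 m.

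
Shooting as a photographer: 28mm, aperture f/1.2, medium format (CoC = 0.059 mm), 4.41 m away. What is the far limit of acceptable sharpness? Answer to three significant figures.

Hyperfocal distance H = f²/(N·c) + f = 28²/(1.2 × 0.059) + 28 = 784/0.0708 + 28 ≈ 11101.4 mm ≈ 11.10 m.
Far limit Df = s·(H − f)/(H − s) = 4410 × (11101.4 − 28) / (11101.4 − 4410) = 4410 × 11073.4 / 6691.4 ≈ 7298.0 mm ≈ 7.30 m.

7.30 m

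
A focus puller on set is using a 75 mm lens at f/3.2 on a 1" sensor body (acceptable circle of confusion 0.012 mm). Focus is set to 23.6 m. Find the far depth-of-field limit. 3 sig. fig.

Hyperfocal distance H = f²/(N·c) + f = 75²/(3.2 × 0.012) + 75 = 5625/0.0384 + 75 ≈ 146559.4 mm ≈ 146.6 m.
Far limit Df = s·(H − f)/(H − s) = 23600 × (146559.4 − 75) / (146559.4 − 23600) = 23600 × 146484.4 / 122959.4 ≈ 28115 mm ≈ 28.1 m.

28.1 m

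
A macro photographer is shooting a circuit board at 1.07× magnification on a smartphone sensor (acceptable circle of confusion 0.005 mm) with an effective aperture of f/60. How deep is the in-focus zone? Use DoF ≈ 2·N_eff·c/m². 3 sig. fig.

0.524 mm

At magnification m, DoF ≈ 2·N_eff·c/m² = 2 × 60 × 0.005 / 1.07² = 0.6 / 1.145 ≈ 0.524 mm.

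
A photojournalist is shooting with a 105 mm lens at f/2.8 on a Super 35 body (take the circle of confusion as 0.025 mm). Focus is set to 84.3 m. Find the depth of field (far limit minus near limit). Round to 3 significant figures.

Hyperfocal distance H = f²/(N·c) + f = 105²/(2.8 × 0.025) + 105 = 11025/0.07 + 105 ≈ 157605.0 mm ≈ 157.6 m.
Near limit Dn = s·(H − f)/(H + s − 2f) = 84300 × (157605.0 − 105) / (157605.0 + 84300 − 2 × 105) = 84300 × 157500.0 / 241695.0 ≈ 54934 mm.
Far limit Df = s·(H − f)/(H − s) = 84300 × (157605.0 − 105) / (157605.0 − 84300) = 84300 × 157500.0 / 73305.0 ≈ 181123 mm.
Depth of field = Df − Dn = 181123 − 54934 ≈ 126189 mm ≈ 126 m.

126 m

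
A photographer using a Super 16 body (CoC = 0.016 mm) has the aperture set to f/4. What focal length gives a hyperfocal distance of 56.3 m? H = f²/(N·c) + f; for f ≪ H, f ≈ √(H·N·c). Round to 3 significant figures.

From H = f²/(N·c) + f, with f ≪ H: f ≈ √(H·N·c) = √(56300 × 4 × 0.016) = √3603.2 ≈ 60.03 mm.
The +f correction barely moves this — solving exactly, f² + N·c·f − N·c·H = 0 ⇒ f = (−N·c + √((N·c)² + 4·N·c·H))/2 = (−0.064 + √14413)/2 ≈ 59.995 mm, so f ≈ 60.0 mm.

60.0 mm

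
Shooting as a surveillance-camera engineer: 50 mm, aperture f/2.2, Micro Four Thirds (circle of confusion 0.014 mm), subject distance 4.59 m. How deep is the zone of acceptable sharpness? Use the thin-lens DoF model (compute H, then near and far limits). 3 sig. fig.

0.515 m

Hyperfocal distance H = f²/(N·c) + f = 50²/(2.2 × 0.014) + 50 = 2500/0.0308 + 50 ≈ 81218.8 mm ≈ 81.22 m.
Near limit Dn = s·(H − f)/(H + s − 2f) = 4590 × (81218.8 − 50) / (81218.8 + 4590 − 2 × 50) = 4590 × 81168.8 / 85708.8 ≈ 4346.87 mm.
Far limit Df = s·(H − f)/(H − s) = 4590 × (81218.8 − 50) / (81218.8 − 4590) = 4590 × 81168.8 / 76628.8 ≈ 4861.94 mm.
Depth of field = Df − Dn = 4861.94 − 4346.87 ≈ 515.07 mm ≈ 0.515 m.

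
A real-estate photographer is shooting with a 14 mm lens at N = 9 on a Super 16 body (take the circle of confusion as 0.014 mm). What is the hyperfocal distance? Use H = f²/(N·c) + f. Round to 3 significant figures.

Hyperfocal distance H = f²/(N·c) + f = 14²/(9 × 0.014) + 14 = 196/0.126 + 14 ≈ 1569.6 mm ≈ 1.57 m.

1.57 m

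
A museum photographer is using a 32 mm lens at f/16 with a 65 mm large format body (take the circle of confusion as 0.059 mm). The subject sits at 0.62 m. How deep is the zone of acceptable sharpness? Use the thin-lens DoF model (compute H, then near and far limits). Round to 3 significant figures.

0.952 m

Hyperfocal distance H = f²/(N·c) + f = 32²/(16 × 0.059) + 32 = 1024/0.944 + 32 ≈ 1116.7 mm ≈ 1.117 m.
Near limit Dn = s·(H − f)/(H + s − 2f) = 620 × (1116.7 − 32) / (1116.7 + 620 − 2 × 32) = 620 × 1084.7 / 1672.7 ≈ 402.06 mm.
Far limit Df = s·(H − f)/(H − s) = 620 × (1116.7 − 32) / (1116.7 − 620) = 620 × 1084.7 / 496.7 ≈ 1353.90 mm.
Depth of field = Df − Dn = 1353.90 − 402.06 ≈ 951.84 mm ≈ 0.952 m.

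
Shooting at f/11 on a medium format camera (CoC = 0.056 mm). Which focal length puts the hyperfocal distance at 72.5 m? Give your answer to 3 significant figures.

211 mm

From H = f²/(N·c) + f, with f ≪ H: f ≈ √(H·N·c) = √(72500 × 11 × 0.056) = √44660 ≈ 211.3 mm.
The +f correction barely moves this — solving exactly, f² + N·c·f − N·c·H = 0 ⇒ f = (−N·c + √((N·c)² + 4·N·c·H))/2 = (−0.616 + √178640)/2 ≈ 211.02 mm, so f ≈ 211 mm.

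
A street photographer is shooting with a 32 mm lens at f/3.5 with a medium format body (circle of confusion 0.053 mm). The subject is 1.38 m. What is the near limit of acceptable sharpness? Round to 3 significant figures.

1.11 m

Hyperfocal distance H = f²/(N·c) + f = 32²/(3.5 × 0.053) + 32 = 1024/0.1855 + 32 ≈ 5552.2 mm ≈ 5.552 m.
Near limit Dn = s·(H − f)/(H + s − 2f) = 1380 × (5552.2 − 32) / (5552.2 + 1380 − 2 × 32) = 1380 × 5520.2 / 6868.2 ≈ 1109.2 mm ≈ 1.11 m.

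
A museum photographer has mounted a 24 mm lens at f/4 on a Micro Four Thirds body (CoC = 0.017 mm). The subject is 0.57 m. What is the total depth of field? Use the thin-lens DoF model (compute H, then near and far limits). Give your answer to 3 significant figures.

73.8 mm

Hyperfocal distance H = f²/(N·c) + f = 24²/(4 × 0.017) + 24 = 576/0.068 + 24 ≈ 8494.6 mm ≈ 8.495 m.
Near limit Dn = s·(H − f)/(H + s − 2f) = 570 × (8494.6 − 24) / (8494.6 + 570 − 2 × 24) = 570 × 8470.6 / 9016.6 ≈ 535.484 mm.
Far limit Df = s·(H − f)/(H − s) = 570 × (8494.6 − 24) / (8494.6 − 570) = 570 × 8470.6 / 7924.6 ≈ 609.273 mm.
Depth of field = Df − Dn = 609.273 − 535.484 ≈ 73.789 mm.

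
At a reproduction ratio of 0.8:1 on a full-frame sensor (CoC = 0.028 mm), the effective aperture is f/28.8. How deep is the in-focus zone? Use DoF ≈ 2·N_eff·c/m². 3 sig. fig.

At magnification m, DoF ≈ 2·N_eff·c/m² = 2 × 28.8 × 0.028 / 0.8² = 1.613 / 0.64 ≈ 2.52 mm.

2.52 mm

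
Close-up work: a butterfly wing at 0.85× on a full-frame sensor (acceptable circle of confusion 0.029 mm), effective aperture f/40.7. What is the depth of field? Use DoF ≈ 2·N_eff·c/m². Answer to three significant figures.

3.27 mm

At magnification m, DoF ≈ 2·N_eff·c/m² = 2 × 40.7 × 0.029 / 0.85² = 2.361 / 0.7225 ≈ 3.27 mm.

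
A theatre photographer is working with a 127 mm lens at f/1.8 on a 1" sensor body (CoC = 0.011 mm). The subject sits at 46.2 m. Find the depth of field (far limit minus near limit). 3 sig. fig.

5.24 m

Hyperfocal distance H = f²/(N·c) + f = 127²/(1.8 × 0.011) + 127 = 16129/0.0198 + 127 ≈ 814723.0 mm ≈ 814.7 m.
Near limit Dn = s·(H − f)/(H + s − 2f) = 46200 × (814723.0 − 127) / (814723.0 + 46200 − 2 × 127) = 46200 × 814596.0 / 860669.0 ≈ 43726.8 mm.
Far limit Df = s·(H − f)/(H − s) = 46200 × (814723.0 − 127) / (814723.0 − 46200) = 46200 × 814596.0 / 768523.0 ≈ 48969.7 mm.
Depth of field = Df − Dn = 48969.7 − 43726.8 ≈ 5242.9 mm ≈ 5.24 m.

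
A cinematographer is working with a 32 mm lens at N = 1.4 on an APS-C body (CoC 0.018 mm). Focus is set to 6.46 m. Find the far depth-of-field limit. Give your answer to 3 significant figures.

Hyperfocal distance H = f²/(N·c) + f = 32²/(1.4 × 0.018) + 32 = 1024/0.0252 + 32 ≈ 40666.9 mm ≈ 40.67 m.
Far limit Df = s·(H − f)/(H − s) = 6460 × (40666.9 − 32) / (40666.9 − 6460) = 6460 × 40634.9 / 34206.9 ≈ 7673.9 mm ≈ 7.67 m.

7.67 m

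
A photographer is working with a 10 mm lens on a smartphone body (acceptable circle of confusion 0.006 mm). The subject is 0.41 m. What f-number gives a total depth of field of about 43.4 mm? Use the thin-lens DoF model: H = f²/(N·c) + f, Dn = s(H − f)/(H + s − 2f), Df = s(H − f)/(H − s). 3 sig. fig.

f/2.20

Write h = H − f = f²/(N·c). The thin-lens limits are Dn = s·h/(h + (s−f)) and Df = s·h/(h − (s−f)), so DoF = Df − Dn = 2·s·(s−f)·h / (h² − (s−f)²).
That is a quadratic in h: DoF·h² − 2·s·(s−f)·h − DoF·(s−f)² = 0 ⇒ h = (s−f)·(s + √(s² + DoF²)) / DoF = 400 × (410 + √(410² + 43.4²)) / 43.4 = 400 × (410 + 412.291) / 43.4 ≈ 7578.7 mm.
Then N = f²/(c·h) = 10² / (0.006 × 7578.7) = 100 / 45.472 ≈ 2.20.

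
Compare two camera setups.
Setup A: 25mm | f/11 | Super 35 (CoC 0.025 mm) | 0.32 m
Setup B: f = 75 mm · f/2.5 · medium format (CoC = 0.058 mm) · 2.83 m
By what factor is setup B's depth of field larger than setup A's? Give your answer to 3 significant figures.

Setup A: H = 25²/(11×0.025) + 25 ≈ 2297.7 mm; DoF = Df − Dn = 367.732 − 283.236 ≈ 84.496 mm.
Setup B: H = 75²/(2.5×0.058) + 75 ≈ 38868.1 mm; DoF = Df − Dn = 3046.34 − 2642.35 ≈ 403.99 mm.
Ratio = 403.99 / 84.496 ≈ 4.78.

4.78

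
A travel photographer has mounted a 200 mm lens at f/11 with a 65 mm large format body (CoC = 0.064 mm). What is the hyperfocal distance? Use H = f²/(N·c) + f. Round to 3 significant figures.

57.0 m

Hyperfocal distance H = f²/(N·c) + f = 200²/(11 × 0.064) + 200 = 40000/0.704 + 200 ≈ 57018.2 mm ≈ 57.0 m.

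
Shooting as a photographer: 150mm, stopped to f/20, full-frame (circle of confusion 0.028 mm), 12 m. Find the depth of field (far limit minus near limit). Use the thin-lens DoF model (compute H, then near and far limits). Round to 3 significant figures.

7.75 m

Hyperfocal distance H = f²/(N·c) + f = 150²/(20 × 0.028) + 150 = 22500/0.56 + 150 ≈ 40328.6 mm ≈ 40.33 m.
Near limit Dn = s·(H − f)/(H + s − 2f) = 12000 × (40328.6 − 150) / (40328.6 + 12000 − 2 × 150) = 12000 × 40178.6 / 52028.6 ≈ 9266.9 mm.
Far limit Df = s·(H − f)/(H − s) = 12000 × (40328.6 − 150) / (40328.6 − 12000) = 12000 × 40178.6 / 28328.6 ≈ 17019.7 mm.
Depth of field = Df − Dn = 17019.7 − 9266.9 ≈ 7752.8 mm ≈ 7.75 m.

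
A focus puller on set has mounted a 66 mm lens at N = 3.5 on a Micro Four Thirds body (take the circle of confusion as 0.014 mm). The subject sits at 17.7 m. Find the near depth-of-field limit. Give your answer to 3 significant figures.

14.8 m

Hyperfocal distance H = f²/(N·c) + f = 66²/(3.5 × 0.014) + 66 = 4356/0.049 + 66 ≈ 88964.0 mm ≈ 88.96 m.
Near limit Dn = s·(H − f)/(H + s − 2f) = 17700 × (88964.0 − 66) / (88964.0 + 17700 − 2 × 66) = 17700 × 88898.0 / 106532.0 ≈ 14770 mm ≈ 14.8 m.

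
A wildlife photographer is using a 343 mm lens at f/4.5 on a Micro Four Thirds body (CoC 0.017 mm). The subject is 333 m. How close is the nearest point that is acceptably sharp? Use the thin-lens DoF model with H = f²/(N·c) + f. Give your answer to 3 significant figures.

Hyperfocal distance H = f²/(N·c) + f = 343²/(4.5 × 0.017) + 343 = 117649/0.0765 + 343 ≈ 1538238.4 mm ≈ 1538 m.
Near limit Dn = s·(H − f)/(H + s − 2f) = 333000 × (1538238.4 − 343) / (1538238.4 + 333000 − 2 × 343) = 333000 × 1537895.4 / 1870552.4 ≈ 273780 mm ≈ 274 m.

274 m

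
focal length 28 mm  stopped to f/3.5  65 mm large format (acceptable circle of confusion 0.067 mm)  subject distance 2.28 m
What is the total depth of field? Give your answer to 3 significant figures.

5.62 m

Hyperfocal distance H = f²/(N·c) + f = 28²/(3.5 × 0.067) + 28 = 784/0.2345 + 28 ≈ 3371.3 mm ≈ 3.371 m.
Near limit Dn = s·(H − f)/(H + s − 2f) = 2280 × (3371.3 − 28) / (3371.3 + 2280 − 2 × 28) = 2280 × 3343.3 / 5595.3 ≈ 1362.3 mm.
Far limit Df = s·(H − f)/(H − s) = 2280 × (3371.3 − 28) / (3371.3 − 2280) = 2280 × 3343.3 / 1091.3 ≈ 6985.1 mm.
Depth of field = Df − Dn = 6985.1 − 1362.3 ≈ 5622.8 mm ≈ 5.62 m.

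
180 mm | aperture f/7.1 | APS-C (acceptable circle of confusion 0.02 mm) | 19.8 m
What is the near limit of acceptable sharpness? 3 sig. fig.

Hyperfocal distance H = f²/(N·c) + f = 180²/(7.1 × 0.02) + 180 = 32400/0.142 + 180 ≈ 228349.0 mm ≈ 228.3 m.
Near limit Dn = s·(H − f)/(H + s − 2f) = 19800 × (228349.0 − 180) / (228349.0 + 19800 − 2 × 180) = 19800 × 228169.0 / 247789.0 ≈ 18232 mm ≈ 18.2 m.

18.2 m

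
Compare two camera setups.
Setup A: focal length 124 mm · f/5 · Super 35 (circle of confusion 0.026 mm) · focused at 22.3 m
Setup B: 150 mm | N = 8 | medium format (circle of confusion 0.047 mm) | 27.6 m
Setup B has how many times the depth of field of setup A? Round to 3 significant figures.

Setup A: H = 124²/(5×0.026) + 124 ≈ 118400.9 mm; DoF = Df − Dn = 27445.9 − 18779.1 ≈ 8666.8 mm.
Setup B: H = 150²/(8×0.047) + 150 ≈ 59990.4 mm; DoF = Df − Dn = 50990 − 18921 ≈ 32069 mm.
Ratio = 32069 / 8666.8 ≈ 3.70.

3.70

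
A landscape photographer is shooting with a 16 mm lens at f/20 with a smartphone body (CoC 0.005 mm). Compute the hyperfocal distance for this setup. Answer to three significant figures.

2.58 m

Hyperfocal distance H = f²/(N·c) + f = 16²/(20 × 0.005) + 16 = 256/0.1 + 16 ≈ 2576.0 mm ≈ 2.58 m.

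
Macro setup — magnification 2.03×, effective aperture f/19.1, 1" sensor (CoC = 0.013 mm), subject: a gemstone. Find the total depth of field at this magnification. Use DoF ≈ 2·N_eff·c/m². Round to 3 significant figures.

At magnification m, DoF ≈ 2·N_eff·c/m² = 2 × 19.1 × 0.013 / 2.03² = 0.4966 / 4.121 ≈ 0.121 mm.

0.121 mm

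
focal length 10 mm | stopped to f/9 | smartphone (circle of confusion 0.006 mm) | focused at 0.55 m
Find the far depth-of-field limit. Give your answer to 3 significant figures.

Hyperfocal distance H = f²/(N·c) + f = 10²/(9 × 0.006) + 10 = 100/0.054 + 10 ≈ 1861.9 mm ≈ 1.862 m.
Far limit Df = s·(H − f)/(H − s) = 550 × (1861.9 − 10) / (1861.9 − 550) = 550 × 1851.9 / 1311.9 ≈ 776.40 mm ≈ 0.776 m.

0.776 m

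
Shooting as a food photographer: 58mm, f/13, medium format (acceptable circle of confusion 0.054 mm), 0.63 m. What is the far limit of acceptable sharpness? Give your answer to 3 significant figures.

0.715 m

Hyperfocal distance H = f²/(N·c) + f = 58²/(13 × 0.054) + 58 = 3364/0.702 + 58 ≈ 4850.0 mm ≈ 4.850 m.
Far limit Df = s·(H − f)/(H − s) = 630 × (4850.0 − 58) / (4850.0 − 630) = 630 × 4792.0 / 4220.0 ≈ 715.39 mm ≈ 0.715 m.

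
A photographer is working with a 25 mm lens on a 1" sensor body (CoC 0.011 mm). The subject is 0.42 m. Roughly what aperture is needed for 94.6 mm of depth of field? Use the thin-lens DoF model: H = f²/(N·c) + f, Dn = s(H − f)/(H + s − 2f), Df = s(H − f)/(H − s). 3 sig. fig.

Write h = H − f = f²/(N·c). The thin-lens limits are Dn = s·h/(h + (s−f)) and Df = s·h/(h − (s−f)), so DoF = Df − Dn = 2·s·(s−f)·h / (h² − (s−f)²).
That is a quadratic in h: DoF·h² − 2·s·(s−f)·h − DoF·(s−f)² = 0 ⇒ h = (s−f)·(s + √(s² + DoF²)) / DoF = 395 × (420 + √(420² + 94.6²)) / 94.6 = 395 × (420 + 430.522) / 94.6 ≈ 3551.3 mm.
Then N = f²/(c·h) = 25² / (0.011 × 3551.3) = 625 / 39.065 ≈ 16.

f/16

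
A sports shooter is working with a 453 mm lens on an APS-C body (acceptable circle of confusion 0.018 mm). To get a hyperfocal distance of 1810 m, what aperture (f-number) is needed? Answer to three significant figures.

Rearrange H = f²/(N·c) + f for N: N = f² / ((H − f)·c).
N = 453² / ((1810000 − 453) × 0.018) = 205209 / 32572 ≈ 6.30.

f/6.30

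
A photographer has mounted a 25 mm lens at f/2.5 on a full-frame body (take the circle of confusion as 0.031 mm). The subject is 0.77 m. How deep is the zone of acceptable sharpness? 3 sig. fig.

Hyperfocal distance H = f²/(N·c) + f = 25²/(2.5 × 0.031) + 25 = 625/0.0775 + 25 ≈ 8089.5 mm ≈ 8.090 m.
Near limit Dn = s·(H − f)/(H + s − 2f) = 770 × (8089.5 − 25) / (8089.5 + 770 − 2 × 25) = 770 × 8064.5 / 8809.5 ≈ 704.88 mm.
Far limit Df = s·(H − f)/(H − s) = 770 × (8089.5 − 25) / (8089.5 − 770) = 770 × 8064.5 / 7319.5 ≈ 848.37 mm.
Depth of field = Df − Dn = 848.37 − 704.88 ≈ 143.49 mm.

143 mm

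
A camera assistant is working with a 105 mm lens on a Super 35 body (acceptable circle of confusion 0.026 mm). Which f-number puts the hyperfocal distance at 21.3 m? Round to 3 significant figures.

Rearrange H = f²/(N·c) + f for N: N = f² / ((H − f)·c).
N = 105² / ((21300 − 105) × 0.026) = 11025 / 551.1 ≈ 20.

f/20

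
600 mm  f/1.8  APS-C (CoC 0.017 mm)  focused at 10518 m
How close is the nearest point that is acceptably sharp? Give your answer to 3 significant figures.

5550 m

Hyperfocal distance H = f²/(N·c) + f = 600²/(1.8 × 0.017) + 600 = 360000/0.0306 + 600 ≈ 11765305.9 mm ≈ 11765 m.
Near limit Dn = s·(H − f)/(H + s − 2f) = 10518000 × (11765305.9 − 600) / (11765305.9 + 10518000 − 2 × 600) = 10518000 × 11764705.9 / 22282105.9 ≈ 5553388 mm ≈ 5550 m.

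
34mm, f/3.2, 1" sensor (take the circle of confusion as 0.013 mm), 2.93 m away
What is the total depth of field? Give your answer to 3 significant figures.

Hyperfocal distance H = f²/(N·c) + f = 34²/(3.2 × 0.013) + 34 = 1156/0.0416 + 34 ≈ 27822.5 mm ≈ 27.82 m.
Near limit Dn = s·(H − f)/(H + s − 2f) = 2930 × (27822.5 − 34) / (27822.5 + 2930 − 2 × 34) = 2930 × 27788.5 / 30684.5 ≈ 2653.47 mm.
Far limit Df = s·(H − f)/(H − s) = 2930 × (27822.5 − 34) / (27822.5 − 2930) = 2930 × 27788.5 / 24892.5 ≈ 3270.88 mm.
Depth of field = Df − Dn = 3270.88 − 2653.47 ≈ 617.41 mm ≈ 0.617 m.

0.617 m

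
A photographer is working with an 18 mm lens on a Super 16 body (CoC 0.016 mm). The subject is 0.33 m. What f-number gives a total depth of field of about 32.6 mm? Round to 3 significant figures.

f/3.20

Write h = H − f = f²/(N·c). The thin-lens limits are Dn = s·h/(h + (s−f)) and Df = s·h/(h − (s−f)), so DoF = Df − Dn = 2·s·(s−f)·h / (h² − (s−f)²).
That is a quadratic in h: DoF·h² − 2·s·(s−f)·h − DoF·(s−f)² = 0 ⇒ h = (s−f)·(s + √(s² + DoF²)) / DoF = 312 × (330 + √(330² + 32.6²)) / 32.6 = 312 × (330 + 331.606) / 32.6 ≈ 6331.9 mm.
Then N = f²/(c·h) = 18² / (0.016 × 6331.9) = 324 / 101.31 ≈ 3.20.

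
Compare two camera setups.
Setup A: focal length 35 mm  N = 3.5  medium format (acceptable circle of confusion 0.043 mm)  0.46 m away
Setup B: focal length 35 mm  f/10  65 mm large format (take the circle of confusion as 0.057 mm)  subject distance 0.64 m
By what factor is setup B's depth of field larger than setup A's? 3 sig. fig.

8.12

Setup A: H = 35²/(3.5×0.043) + 35 ≈ 8174.5 mm; DoF = Df − Dn = 485.342 − 437.173 ≈ 48.169 mm.
Setup B: H = 35²/(10×0.057) + 35 ≈ 2184.1 mm; DoF = Df − Dn = 890.76 − 499.41 ≈ 391.35 mm.
Ratio = 391.35 / 48.169 ≈ 8.12.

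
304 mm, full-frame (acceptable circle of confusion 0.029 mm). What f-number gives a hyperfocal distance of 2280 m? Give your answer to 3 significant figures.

f/1.40

Rearrange H = f²/(N·c) + f for N: N = f² / ((H − f)·c).
N = 304² / ((2280000 − 304) × 0.029) = 92416 / 66111 ≈ 1.40.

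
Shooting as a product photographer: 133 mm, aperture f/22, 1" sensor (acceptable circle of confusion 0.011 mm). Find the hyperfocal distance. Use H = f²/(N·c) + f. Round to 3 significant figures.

73.2 m

Hyperfocal distance H = f²/(N·c) + f = 133²/(22 × 0.011) + 133 = 17689/0.242 + 133 ≈ 73228.0 mm ≈ 73.2 m.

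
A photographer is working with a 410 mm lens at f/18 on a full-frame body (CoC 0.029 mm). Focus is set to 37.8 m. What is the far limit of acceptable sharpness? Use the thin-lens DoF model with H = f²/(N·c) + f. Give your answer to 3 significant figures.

Hyperfocal distance H = f²/(N·c) + f = 410²/(18 × 0.029) + 410 = 168100/0.522 + 410 ≈ 322440.7 mm ≈ 322.4 m.
Far limit Df = s·(H − f)/(H − s) = 37800 × (322440.7 − 410) / (322440.7 − 37800) = 37800 × 322030.7 / 284640.7 ≈ 42765 mm ≈ 42.8 m.

42.8 m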